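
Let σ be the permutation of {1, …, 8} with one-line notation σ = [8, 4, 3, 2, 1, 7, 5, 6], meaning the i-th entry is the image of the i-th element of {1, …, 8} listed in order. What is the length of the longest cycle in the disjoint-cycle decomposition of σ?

5

Decomposing into disjoint cycles gives (1, 8, 6, 7, 5)(2, 4); the longest has length 5.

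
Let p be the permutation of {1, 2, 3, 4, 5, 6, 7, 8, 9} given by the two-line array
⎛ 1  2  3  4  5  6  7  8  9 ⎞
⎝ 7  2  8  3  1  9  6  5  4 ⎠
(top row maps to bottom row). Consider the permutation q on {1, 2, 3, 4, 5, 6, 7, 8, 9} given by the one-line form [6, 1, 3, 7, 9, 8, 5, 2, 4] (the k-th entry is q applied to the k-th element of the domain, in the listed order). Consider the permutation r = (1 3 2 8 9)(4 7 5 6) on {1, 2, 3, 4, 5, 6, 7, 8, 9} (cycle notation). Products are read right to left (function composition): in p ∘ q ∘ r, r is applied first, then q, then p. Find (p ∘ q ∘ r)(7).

Apply the permutations in order: r(7) = 5, then q(5) = 9, then p(9) = 4. So (p ∘ q ∘ r)(7) = 4.

4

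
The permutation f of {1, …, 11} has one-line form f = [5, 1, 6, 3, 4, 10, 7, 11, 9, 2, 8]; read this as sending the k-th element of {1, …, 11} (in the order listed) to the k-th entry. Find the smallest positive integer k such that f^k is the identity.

Decomposing into disjoint cycles gives cycle lengths 7, 2, 1, 1.
Since disjoint cycles commute, ord(f) = lcm(7, 2) = 14.

14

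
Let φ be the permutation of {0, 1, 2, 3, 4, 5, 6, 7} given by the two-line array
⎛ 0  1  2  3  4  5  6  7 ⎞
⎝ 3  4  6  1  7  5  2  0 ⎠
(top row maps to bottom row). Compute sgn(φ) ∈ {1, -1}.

In disjoint-cycle form the cycle lengths are 5, 2, 1.
A cycle of length ℓ contributes ℓ−1 transpositions, so φ is a product of 4 + 1 = 5 transpositions — odd.

-1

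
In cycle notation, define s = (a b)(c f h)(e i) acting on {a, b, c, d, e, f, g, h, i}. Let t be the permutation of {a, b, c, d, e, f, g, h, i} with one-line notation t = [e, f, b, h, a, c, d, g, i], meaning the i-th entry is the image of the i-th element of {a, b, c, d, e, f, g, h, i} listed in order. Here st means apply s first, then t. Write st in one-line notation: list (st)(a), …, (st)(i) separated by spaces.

f e c h i g d b a

(st)(x) = t(s(x)). Computing each image: t(s(a)) = t(b) = f, t(s(b)) = t(a) = e, t(s(c)) = t(f) = c, t(s(d)) = t(d) = h, t(s(e)) = t(i) = i, t(s(f)) = t(h) = g, t(s(g)) = t(g) = d, t(s(h)) = t(c) = b, t(s(i)) = t(e) = a.
Hence st = [f e c h i g d b a].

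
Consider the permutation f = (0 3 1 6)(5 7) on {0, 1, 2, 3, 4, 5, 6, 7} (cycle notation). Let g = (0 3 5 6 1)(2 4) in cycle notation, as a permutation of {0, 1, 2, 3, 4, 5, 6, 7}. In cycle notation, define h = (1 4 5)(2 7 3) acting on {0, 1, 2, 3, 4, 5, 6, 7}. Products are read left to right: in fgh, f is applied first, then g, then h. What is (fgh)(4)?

Chase 4: f(4) = 4; g(4) = 2; h(2) = 7. Hence (fgh)(4) = 7.

7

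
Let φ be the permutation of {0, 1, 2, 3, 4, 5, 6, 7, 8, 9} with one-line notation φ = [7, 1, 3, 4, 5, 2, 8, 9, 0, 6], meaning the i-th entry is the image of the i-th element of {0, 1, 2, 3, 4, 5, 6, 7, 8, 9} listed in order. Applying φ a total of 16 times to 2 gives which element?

2

Tracing 2 → 3 → … returns to 2 after 4 steps, so 2 lies in a 4-cycle (2, 3, 4, 5).
Since the cycle has length 4, φ^16 acts on it the same as φ^0 (16 mod 4 = 0).
So φ^16(2) = 2.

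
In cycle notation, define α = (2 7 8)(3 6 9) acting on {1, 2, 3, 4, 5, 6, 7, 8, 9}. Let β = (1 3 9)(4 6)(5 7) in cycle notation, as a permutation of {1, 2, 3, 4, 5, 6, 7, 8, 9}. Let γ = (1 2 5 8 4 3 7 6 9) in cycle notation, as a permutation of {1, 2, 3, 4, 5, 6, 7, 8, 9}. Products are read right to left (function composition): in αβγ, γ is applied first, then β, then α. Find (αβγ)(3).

5

Chase 3: γ(3) = 7; β(7) = 5; α(5) = 5. Hence (αβγ)(3) = 5.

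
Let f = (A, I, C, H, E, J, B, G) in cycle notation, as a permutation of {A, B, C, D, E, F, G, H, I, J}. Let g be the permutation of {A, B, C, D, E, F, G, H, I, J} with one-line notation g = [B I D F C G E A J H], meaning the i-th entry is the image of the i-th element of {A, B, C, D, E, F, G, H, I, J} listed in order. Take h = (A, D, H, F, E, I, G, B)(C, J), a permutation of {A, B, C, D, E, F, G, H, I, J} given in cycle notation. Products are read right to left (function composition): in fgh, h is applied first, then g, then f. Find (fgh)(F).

H

Apply the permutations in order: h(F) = E, then g(E) = C, then f(C) = H. So (fgh)(F) = H.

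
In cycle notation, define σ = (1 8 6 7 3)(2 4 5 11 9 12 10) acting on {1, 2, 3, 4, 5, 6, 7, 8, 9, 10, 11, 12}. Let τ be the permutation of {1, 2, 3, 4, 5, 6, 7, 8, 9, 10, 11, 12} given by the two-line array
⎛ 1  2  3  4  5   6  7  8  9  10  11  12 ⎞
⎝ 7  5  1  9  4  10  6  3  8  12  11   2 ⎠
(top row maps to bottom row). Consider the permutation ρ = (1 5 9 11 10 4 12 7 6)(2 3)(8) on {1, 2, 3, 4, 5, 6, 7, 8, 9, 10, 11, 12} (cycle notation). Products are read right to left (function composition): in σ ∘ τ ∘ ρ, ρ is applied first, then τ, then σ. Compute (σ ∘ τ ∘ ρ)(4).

Apply the permutations in order: ρ(4) = 12, then τ(12) = 2, then σ(2) = 4. So (σ ∘ τ ∘ ρ)(4) = 4.

4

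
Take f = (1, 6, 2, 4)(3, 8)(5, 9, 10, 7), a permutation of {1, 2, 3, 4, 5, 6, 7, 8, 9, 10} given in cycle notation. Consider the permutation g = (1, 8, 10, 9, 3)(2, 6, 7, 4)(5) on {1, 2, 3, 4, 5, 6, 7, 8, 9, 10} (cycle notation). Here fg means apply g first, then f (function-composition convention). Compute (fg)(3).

(fg)(3) = f(g(3)). g(3) = 1, then f(1) = 6. So (fg)(3) = 6.

6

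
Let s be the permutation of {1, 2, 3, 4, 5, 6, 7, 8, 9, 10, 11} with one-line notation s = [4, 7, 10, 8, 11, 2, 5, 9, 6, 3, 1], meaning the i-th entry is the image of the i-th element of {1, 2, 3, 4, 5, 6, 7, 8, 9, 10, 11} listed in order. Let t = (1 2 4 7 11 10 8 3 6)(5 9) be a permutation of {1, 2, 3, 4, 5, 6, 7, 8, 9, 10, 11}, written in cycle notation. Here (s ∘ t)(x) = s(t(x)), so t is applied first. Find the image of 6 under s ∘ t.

t(6) = 1, then s(1) = 4; composing gives (s ∘ t)(6) = 4.

4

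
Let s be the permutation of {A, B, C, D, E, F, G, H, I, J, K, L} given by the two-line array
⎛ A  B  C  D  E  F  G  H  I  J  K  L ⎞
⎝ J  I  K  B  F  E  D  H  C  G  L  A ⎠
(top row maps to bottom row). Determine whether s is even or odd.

In disjoint-cycle form the cycle lengths are 9, 2, 1.
A cycle is odd iff its length is even; s has 1 even-length cycle, so sgn(s) = (−1)^1 and s is odd.

odd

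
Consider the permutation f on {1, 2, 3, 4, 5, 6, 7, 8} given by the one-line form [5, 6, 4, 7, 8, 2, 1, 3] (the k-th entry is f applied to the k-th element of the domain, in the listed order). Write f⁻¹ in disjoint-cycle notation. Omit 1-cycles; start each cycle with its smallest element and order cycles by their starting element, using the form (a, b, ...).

(1, 7, 4, 3, 8, 5)(2, 6)

First write f in disjoint cycles: (1, 5, 8, 3, 4, 7)(2, 6).
The inverse reverses every cycle; in canonical form, f⁻¹ = (1, 7, 4, 3, 8, 5)(2, 6).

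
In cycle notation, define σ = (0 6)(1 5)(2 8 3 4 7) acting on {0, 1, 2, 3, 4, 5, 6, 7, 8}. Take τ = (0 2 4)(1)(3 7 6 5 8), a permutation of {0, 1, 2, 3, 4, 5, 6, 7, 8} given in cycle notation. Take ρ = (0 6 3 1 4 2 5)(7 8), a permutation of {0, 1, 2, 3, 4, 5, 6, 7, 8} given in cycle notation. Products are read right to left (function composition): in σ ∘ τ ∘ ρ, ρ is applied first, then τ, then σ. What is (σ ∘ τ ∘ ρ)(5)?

8

Apply the permutations in order: ρ(5) = 0, then τ(0) = 2, then σ(2) = 8. So (σ ∘ τ ∘ ρ)(5) = 8.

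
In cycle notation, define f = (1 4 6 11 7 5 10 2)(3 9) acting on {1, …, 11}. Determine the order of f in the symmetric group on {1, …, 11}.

The disjoint cycles have lengths 8, 2, 1.
The order is lcm(8, 2) = 8.

8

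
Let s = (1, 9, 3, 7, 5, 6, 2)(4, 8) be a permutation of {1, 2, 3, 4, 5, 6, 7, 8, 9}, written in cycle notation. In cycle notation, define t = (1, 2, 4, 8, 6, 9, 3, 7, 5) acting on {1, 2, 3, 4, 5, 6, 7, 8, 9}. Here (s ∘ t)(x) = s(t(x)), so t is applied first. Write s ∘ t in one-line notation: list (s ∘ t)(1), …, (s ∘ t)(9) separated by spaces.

Chase each element through t then s: 1 → 2 → 1; 2 → 4 → 8; 3 → 7 → 5; 4 → 8 → 4; 5 → 1 → 9; 6 → 9 → 3; 7 → 5 → 6; 8 → 6 → 2; 9 → 3 → 7.
So s ∘ t in one-line form is 1 8 5 4 9 3 6 2 7.

1 8 5 4 9 3 6 2 7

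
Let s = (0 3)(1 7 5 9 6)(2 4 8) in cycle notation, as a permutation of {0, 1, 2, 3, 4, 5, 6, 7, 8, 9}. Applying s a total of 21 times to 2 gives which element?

2

2 lies in the 3-cycle (2 4 8).
On a 3-cycle, s^3 is the identity, so s^21 = s^0 there (21 ≡ 0 mod 3).
So s^21(2) = 2.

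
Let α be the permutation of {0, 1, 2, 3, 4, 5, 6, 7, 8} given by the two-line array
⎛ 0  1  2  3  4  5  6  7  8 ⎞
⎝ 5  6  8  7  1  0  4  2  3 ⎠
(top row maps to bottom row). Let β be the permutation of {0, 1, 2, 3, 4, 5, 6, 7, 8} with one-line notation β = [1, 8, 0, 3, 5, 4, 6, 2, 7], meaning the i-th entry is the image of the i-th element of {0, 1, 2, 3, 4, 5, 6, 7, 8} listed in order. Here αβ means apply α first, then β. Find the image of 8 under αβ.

3

α(8) = 3, then β(3) = 3; composing gives (αβ)(8) = 3.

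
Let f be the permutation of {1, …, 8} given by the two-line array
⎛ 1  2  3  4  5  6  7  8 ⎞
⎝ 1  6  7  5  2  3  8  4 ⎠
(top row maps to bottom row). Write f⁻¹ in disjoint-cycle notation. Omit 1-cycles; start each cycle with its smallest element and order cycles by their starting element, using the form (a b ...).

(2 5 4 8 7 3 6)

First write f in disjoint cycles: (2 6 3 7 8 4 5).
Reversing each cycle (and rotating so the smallest element leads) gives f⁻¹ = (2 5 4 8 7 3 6).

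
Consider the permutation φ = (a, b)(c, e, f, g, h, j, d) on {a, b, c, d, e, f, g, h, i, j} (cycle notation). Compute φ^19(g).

g lies in the 7-cycle (c, e, f, g, h, j, d).
On a 7-cycle, φ^7 is the identity, so φ^19 = φ^5 there (19 ≡ 5 mod 7).
Stepping 5 places around the cycle: g → h → j → d → c → e.

e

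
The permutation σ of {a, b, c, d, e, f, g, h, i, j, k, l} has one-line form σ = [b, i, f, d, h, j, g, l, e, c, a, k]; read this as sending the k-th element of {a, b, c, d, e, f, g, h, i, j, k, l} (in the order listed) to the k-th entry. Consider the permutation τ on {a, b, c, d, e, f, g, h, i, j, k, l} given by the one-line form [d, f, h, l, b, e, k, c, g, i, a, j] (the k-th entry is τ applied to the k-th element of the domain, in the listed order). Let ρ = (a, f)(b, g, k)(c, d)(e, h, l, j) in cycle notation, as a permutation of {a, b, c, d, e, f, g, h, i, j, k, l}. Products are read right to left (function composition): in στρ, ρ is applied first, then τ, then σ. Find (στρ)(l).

e

(στρ)(l) = σ(τ(ρ(l))). ρ(l) = j, then τ(j) = i, then σ(i) = e, so the result is e.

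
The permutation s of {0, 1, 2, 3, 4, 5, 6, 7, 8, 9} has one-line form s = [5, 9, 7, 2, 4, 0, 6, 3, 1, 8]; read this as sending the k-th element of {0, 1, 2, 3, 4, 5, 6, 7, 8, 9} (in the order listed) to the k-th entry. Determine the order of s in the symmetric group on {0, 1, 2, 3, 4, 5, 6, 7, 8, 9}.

The disjoint-cycle form of s has cycle lengths 3, 3, 2, 1, 1.
Since disjoint cycles commute, ord(s) = lcm(3, 3, 2) = 6.

6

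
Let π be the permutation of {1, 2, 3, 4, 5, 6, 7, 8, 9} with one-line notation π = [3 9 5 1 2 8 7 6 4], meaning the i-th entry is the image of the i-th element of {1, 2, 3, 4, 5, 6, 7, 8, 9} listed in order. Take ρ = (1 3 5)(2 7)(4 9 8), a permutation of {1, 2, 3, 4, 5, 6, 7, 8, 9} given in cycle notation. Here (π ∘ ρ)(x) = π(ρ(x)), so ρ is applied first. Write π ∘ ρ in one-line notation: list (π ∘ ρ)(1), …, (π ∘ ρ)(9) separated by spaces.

(π ∘ ρ)(x) = π(ρ(x)). Computing each image: π(ρ(1)) = π(3) = 5, π(ρ(2)) = π(7) = 7, π(ρ(3)) = π(5) = 2, π(ρ(4)) = π(9) = 4, π(ρ(5)) = π(1) = 3, π(ρ(6)) = π(6) = 8, π(ρ(7)) = π(2) = 9, π(ρ(8)) = π(4) = 1, π(ρ(9)) = π(8) = 6.
Hence π ∘ ρ = [5 7 2 4 3 8 9 1 6].

5 7 2 4 3 8 9 1 6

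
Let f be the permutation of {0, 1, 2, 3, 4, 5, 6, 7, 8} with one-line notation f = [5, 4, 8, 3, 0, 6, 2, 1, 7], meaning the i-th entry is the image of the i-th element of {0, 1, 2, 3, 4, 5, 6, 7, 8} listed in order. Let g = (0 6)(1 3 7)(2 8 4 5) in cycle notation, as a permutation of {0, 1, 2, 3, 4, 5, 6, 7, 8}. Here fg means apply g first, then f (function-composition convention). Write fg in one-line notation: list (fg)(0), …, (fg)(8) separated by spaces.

(fg)(x) = f(g(x)). Computing each image: f(g(0)) = f(6) = 2, f(g(1)) = f(3) = 3, f(g(2)) = f(8) = 7, f(g(3)) = f(7) = 1, f(g(4)) = f(5) = 6, f(g(5)) = f(2) = 8, f(g(6)) = f(0) = 5, f(g(7)) = f(1) = 4, f(g(8)) = f(4) = 0.
Hence fg = [2 3 7 1 6 8 5 4 0].

2 3 7 1 6 8 5 4 0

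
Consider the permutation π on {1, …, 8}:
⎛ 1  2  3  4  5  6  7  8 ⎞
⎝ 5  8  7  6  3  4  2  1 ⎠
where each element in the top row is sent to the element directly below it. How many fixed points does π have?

0

No element satisfies π(x) = x, so there are 0 fixed points.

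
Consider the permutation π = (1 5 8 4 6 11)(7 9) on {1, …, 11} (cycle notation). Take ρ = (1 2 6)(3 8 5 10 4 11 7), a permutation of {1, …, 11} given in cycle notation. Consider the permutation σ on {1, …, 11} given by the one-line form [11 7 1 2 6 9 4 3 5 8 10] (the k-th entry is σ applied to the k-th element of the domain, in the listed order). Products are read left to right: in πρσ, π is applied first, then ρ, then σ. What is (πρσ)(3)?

3

(πρσ)(3) = σ(ρ(π(3))). π(3) = 3, then ρ(3) = 8, then σ(8) = 3, so the result is 3.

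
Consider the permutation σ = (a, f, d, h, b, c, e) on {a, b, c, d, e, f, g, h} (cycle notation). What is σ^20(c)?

c lies in the 7-cycle (a, f, d, h, b, c, e).
Powers repeat with period 7 on this cycle, and 20 mod 7 = 6, so σ^20(c) = σ^6(c).
Stepping 6 places around the cycle: c → e → a → f → d → h → b.

b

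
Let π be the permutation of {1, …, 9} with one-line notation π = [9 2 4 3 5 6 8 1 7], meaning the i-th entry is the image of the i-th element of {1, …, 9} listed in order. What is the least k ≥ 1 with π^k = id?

4

The disjoint-cycle form of π has cycle lengths 4, 2, 1, 1, 1.
The order is lcm(4, 2) = 4.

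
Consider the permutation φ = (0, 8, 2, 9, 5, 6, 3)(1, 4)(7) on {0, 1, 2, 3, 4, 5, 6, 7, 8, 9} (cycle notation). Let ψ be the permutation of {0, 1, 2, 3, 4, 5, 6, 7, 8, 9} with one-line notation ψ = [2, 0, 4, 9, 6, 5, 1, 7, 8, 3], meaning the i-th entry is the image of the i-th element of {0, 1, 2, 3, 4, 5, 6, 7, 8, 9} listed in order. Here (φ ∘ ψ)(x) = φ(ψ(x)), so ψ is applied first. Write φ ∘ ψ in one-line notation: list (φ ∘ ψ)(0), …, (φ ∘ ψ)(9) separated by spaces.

9 8 1 5 3 6 4 7 2 0

(φ ∘ ψ)(x) = φ(ψ(x)). Computing each image: φ(ψ(0)) = φ(2) = 9, φ(ψ(1)) = φ(0) = 8, φ(ψ(2)) = φ(4) = 1, φ(ψ(3)) = φ(9) = 5, φ(ψ(4)) = φ(6) = 3, φ(ψ(5)) = φ(5) = 6, φ(ψ(6)) = φ(1) = 4, φ(ψ(7)) = φ(7) = 7, φ(ψ(8)) = φ(8) = 2, φ(ψ(9)) = φ(3) = 0.
Hence φ ∘ ψ = [9 8 1 5 3 6 4 7 2 0].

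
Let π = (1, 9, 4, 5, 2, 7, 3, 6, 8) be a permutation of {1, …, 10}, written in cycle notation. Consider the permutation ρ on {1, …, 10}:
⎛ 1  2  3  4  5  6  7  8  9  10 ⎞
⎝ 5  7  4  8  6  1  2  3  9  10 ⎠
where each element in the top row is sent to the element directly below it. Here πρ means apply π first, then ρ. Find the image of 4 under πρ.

First apply π: π(4) = 5, then ρ(5) = 6. Thus (πρ)(4) = 6.

6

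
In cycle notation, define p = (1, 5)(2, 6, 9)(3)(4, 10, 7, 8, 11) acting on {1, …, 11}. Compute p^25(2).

6

2 lies in the 3-cycle (2, 6, 9).
Powers repeat with period 3 on this cycle, and 25 mod 3 = 1, so p^25(2) = p^1(2).
Advancing 1 step from 2: 2 → 6.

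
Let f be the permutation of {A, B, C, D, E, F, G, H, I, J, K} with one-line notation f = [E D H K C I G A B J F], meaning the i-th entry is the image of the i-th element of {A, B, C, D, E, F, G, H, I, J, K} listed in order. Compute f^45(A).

E

Tracing A → E → … returns to A after 4 steps, so A lies in a 4-cycle (A, E, C, H).
Since the cycle has length 4, f^45 acts on it the same as f^1 (45 mod 4 = 1).
Stepping 1 place around the cycle: A → E.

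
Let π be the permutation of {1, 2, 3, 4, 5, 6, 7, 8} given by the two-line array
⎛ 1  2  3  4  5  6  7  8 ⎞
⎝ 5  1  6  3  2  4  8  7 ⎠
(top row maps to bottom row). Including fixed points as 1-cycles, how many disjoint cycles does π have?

The cycle decomposition is (1, 5, 2)(3, 6, 4)(7, 8), which has 3 cycles (counting 1-cycles).

3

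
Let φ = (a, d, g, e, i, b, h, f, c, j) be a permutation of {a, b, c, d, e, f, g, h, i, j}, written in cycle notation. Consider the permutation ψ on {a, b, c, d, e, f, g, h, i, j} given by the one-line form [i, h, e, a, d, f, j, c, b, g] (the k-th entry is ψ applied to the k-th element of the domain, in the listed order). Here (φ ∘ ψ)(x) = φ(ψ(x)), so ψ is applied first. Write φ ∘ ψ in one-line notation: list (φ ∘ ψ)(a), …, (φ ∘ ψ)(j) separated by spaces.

b f i d g c a j h e

(φ ∘ ψ)(x) = φ(ψ(x)). Computing each image: φ(ψ(a)) = φ(i) = b, φ(ψ(b)) = φ(h) = f, φ(ψ(c)) = φ(e) = i, φ(ψ(d)) = φ(a) = d, φ(ψ(e)) = φ(d) = g, φ(ψ(f)) = φ(f) = c, φ(ψ(g)) = φ(j) = a, φ(ψ(h)) = φ(c) = j, φ(ψ(i)) = φ(b) = h, φ(ψ(j)) = φ(g) = e.
Hence φ ∘ ψ = [b f i d g c a j h e].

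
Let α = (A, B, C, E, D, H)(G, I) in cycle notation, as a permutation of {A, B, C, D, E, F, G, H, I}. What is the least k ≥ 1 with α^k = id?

The disjoint cycles have lengths 6, 2, 1.
Since disjoint cycles commute, ord(α) = lcm(6, 2) = 6.

6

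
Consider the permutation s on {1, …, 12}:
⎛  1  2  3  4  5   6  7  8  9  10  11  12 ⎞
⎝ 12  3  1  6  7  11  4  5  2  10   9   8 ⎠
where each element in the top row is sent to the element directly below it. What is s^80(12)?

7

Tracing 12 → 8 → … returns to 12 after 11 steps, so 12 lies in an 11-cycle (1, 12, 8, 5, 7, 4, 6, 11, 9, 2, 3).
Since the cycle has length 11, s^80 acts on it the same as s^3 (80 mod 11 = 3).
Advancing 3 steps from 12: 12 → 8 → 5 → 7.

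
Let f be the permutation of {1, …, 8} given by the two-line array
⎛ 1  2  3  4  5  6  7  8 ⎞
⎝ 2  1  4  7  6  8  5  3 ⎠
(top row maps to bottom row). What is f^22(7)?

Tracing 7 → 5 → … returns to 7 after 6 steps, so 7 lies in a 6-cycle (3 4 7 5 6 8).
On a 6-cycle, f^6 is the identity, so f^22 = f^4 there (22 ≡ 4 mod 6).
Advancing 4 steps from 7: 7 → 5 → 6 → 8 → 3.

3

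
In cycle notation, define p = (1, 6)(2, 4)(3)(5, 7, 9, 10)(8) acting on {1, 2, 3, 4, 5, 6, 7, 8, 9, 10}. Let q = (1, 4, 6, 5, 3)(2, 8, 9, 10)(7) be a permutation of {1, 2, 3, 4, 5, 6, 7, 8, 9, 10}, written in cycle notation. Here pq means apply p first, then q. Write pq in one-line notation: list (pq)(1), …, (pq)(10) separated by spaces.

5 6 1 8 7 4 10 9 2 3

For each element, apply p then q: 1 → 6 → 5; 2 → 4 → 6; 3 → 3 → 1; 4 → 2 → 8; 5 → 7 → 7; 6 → 1 → 4; 7 → 9 → 10; 8 → 8 → 9; 9 → 10 → 2; 10 → 5 → 3.
So pq in one-line form is 5 6 1 8 7 4 10 9 2 3.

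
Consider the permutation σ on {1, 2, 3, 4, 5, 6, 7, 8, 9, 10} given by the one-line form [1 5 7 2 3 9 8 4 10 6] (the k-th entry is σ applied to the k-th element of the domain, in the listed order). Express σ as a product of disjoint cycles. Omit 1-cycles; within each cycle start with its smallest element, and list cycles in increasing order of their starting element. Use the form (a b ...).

(2 5 3 7 8 4)(6 9 10)

Iterating σ from 2 gives 2 → 5 → 3 → 7 → 8 → 4 → 2; that is the 6-cycle (2 5 3 7 8 4).
Continuing from each remaining unvisited element yields (2 5 3 7 8 4)(6 9 10).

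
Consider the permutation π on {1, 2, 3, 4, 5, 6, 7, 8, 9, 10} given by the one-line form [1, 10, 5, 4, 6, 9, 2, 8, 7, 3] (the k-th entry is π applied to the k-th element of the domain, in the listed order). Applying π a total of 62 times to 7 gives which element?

Tracing 7 → 2 → … returns to 7 after 7 steps, so 7 lies in a 7-cycle (2, 10, 3, 5, 6, 9, 7).
Powers repeat with period 7 on this cycle, and 62 mod 7 = 6, so π^62(7) = π^6(7).
Advancing 6 steps from 7: 7 → 2 → 10 → 3 → 5 → 6 → 9.

9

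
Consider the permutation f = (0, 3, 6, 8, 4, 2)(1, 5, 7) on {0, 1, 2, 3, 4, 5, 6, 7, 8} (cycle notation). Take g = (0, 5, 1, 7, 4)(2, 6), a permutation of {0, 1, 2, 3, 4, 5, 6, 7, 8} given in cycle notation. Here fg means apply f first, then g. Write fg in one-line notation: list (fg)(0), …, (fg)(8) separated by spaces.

Chase each element through f then g: 0 → 3 → 3; 1 → 5 → 1; 2 → 0 → 5; 3 → 6 → 2; 4 → 2 → 6; 5 → 7 → 4; 6 → 8 → 8; 7 → 1 → 7; 8 → 4 → 0.
Collecting the images, fg = [3 1 5 2 6 4 8 7 0].

3 1 5 2 6 4 8 7 0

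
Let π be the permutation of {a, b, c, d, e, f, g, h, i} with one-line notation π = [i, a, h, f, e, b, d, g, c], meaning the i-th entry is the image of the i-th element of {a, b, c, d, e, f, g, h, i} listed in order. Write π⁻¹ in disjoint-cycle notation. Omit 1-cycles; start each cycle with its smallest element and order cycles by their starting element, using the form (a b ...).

The cycle decomposition of π is (a i c h g d f b).
The inverse reverses every cycle; in canonical form, π⁻¹ = (a b f d g h c i).

(a b f d g h c i)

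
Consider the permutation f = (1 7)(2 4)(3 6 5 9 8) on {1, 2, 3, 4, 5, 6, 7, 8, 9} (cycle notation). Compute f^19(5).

5 lies in the 5-cycle (3 6 5 9 8).
Since the cycle has length 5, f^19 acts on it the same as f^4 (19 mod 5 = 4).
Advancing 4 steps from 5: 5 → 9 → 8 → 3 → 6.

6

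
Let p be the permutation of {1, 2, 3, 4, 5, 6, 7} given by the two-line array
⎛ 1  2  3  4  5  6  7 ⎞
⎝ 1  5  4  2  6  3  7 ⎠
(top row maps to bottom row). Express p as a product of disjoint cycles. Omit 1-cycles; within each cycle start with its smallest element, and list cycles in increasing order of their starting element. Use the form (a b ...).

From 2: 2 → 5 → 6 → 3 → 4 → 2, closing the cycle (2 5 6 3 4).
Repeating from the next unused element and collecting all non-trivial cycles gives (2 5 6 3 4).

(2 5 6 3 4)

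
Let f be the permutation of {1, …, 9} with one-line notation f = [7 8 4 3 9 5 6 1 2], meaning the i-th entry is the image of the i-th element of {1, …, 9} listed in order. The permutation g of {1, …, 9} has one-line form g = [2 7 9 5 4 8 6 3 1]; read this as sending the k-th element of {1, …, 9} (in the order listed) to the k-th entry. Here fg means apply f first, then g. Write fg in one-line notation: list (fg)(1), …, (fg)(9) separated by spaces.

(fg)(x) = g(f(x)). Computing each image: g(f(1)) = g(7) = 6, g(f(2)) = g(8) = 3, g(f(3)) = g(4) = 5, g(f(4)) = g(3) = 9, g(f(5)) = g(9) = 1, g(f(6)) = g(5) = 4, g(f(7)) = g(6) = 8, g(f(8)) = g(1) = 2, g(f(9)) = g(2) = 7.
Hence fg = [6 3 5 9 1 4 8 2 7].

6 3 5 9 1 4 8 2 7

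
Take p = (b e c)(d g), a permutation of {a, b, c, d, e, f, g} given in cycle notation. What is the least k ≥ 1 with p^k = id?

6

The disjoint cycles have lengths 3, 2, 1, 1.
The order of p is the least common multiple of its cycle lengths: lcm(3, 2) = 6.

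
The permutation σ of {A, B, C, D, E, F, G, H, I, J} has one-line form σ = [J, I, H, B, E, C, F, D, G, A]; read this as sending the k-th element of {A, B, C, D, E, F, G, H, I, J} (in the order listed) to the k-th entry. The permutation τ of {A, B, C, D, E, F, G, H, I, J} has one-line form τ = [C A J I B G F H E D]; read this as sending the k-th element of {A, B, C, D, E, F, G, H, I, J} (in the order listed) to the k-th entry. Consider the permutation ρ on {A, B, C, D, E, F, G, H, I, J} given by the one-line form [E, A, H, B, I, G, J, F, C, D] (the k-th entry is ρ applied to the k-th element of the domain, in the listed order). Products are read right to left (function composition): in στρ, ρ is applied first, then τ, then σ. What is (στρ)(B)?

H

Apply the permutations in order: ρ(B) = A, then τ(A) = C, then σ(C) = H. So (στρ)(B) = H.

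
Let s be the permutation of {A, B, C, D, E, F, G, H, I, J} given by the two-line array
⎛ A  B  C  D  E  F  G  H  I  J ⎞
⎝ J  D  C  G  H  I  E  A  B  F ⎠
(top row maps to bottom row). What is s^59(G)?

F

Tracing G → E → … returns to G after 9 steps, so G lies in a 9-cycle (A J F I B D G E H).
Powers repeat with period 9 on this cycle, and 59 mod 9 = 5, so s^59(G) = s^5(G).
Advancing 5 steps from G: G → E → H → A → J → F.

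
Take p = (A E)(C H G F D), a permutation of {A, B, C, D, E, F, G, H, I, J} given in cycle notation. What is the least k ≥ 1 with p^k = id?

10

The disjoint cycles have lengths 5, 2, 1, 1, 1.
The order of p is the least common multiple of its cycle lengths: lcm(5, 2) = 10.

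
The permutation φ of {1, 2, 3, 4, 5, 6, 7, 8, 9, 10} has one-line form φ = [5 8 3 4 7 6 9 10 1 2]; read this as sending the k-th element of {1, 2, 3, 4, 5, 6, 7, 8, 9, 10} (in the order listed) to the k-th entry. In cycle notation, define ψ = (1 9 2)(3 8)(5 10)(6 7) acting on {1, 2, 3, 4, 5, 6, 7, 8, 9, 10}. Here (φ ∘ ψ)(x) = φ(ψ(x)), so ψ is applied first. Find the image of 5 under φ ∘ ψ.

2

(φ ∘ ψ)(5) = φ(ψ(5)). ψ(5) = 10, then φ(10) = 2. So (φ ∘ ψ)(5) = 2.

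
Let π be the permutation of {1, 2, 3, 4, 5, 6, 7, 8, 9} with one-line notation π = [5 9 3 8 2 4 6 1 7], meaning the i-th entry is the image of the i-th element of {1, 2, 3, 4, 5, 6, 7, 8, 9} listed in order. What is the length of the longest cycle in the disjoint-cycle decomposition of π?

8

Decomposing into disjoint cycles gives (1, 5, 2, 9, 7, 6, 4, 8); the longest has length 8.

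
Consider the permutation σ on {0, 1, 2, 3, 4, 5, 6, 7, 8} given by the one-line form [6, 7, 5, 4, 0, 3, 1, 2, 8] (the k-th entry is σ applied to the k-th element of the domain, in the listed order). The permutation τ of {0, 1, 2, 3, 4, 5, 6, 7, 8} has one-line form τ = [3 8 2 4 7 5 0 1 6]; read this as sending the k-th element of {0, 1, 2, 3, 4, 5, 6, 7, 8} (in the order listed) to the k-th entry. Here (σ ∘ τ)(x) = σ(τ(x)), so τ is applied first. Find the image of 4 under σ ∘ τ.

2

First apply τ: τ(4) = 7, then σ(7) = 2. Thus (σ ∘ τ)(4) = 2.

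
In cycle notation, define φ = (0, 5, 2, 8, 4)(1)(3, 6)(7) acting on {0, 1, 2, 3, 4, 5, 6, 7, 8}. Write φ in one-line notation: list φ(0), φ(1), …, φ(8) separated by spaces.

5 1 8 6 0 2 3 7 4

Reading each image from the cycles: 0↦5, 1↦1, 2↦8, 3↦6, 4↦0, 5↦2, 6↦3, 7↦7, 8↦4.
Listing these in domain order gives 5 1 8 6 0 2 3 7 4.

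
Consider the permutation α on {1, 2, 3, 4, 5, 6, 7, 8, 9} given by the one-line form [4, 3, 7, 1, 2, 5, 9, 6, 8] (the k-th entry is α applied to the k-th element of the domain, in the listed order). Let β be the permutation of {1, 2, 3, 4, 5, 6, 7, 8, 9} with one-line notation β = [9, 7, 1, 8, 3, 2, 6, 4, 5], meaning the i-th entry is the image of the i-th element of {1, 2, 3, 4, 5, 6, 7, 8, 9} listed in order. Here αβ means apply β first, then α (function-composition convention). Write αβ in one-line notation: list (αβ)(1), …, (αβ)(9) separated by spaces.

8 9 4 6 7 3 5 1 2

Chase each element through β then α: 1 → 9 → 8; 2 → 7 → 9; 3 → 1 → 4; 4 → 8 → 6; 5 → 3 → 7; 6 → 2 → 3; 7 → 6 → 5; 8 → 4 → 1; 9 → 5 → 2.
Collecting the images, αβ = [8 9 4 6 7 3 5 1 2].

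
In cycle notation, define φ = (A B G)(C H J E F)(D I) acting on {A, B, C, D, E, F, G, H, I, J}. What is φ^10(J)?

J

J lies in the 5-cycle (C H J E F).
On a 5-cycle, φ^5 is the identity, so φ^10 = φ^0 there (10 ≡ 0 mod 5).
So φ^10(J) = J.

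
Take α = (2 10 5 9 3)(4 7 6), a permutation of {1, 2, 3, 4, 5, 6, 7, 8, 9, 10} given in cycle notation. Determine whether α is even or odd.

even

The cycle lengths are 5, 3, 1, 1.
A cycle of length ℓ contributes ℓ−1 transpositions, so α is a product of 4 + 2 = 6 transpositions — even.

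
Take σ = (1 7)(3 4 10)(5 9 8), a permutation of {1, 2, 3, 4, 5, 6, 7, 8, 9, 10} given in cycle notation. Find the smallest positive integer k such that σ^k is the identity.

6

The cycle type of σ is (3, 3, 2, 1, 1).
The order of σ is the least common multiple of its cycle lengths: lcm(3, 3, 2) = 6.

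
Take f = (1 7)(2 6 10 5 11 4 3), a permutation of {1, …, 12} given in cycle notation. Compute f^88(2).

2 lies in the 7-cycle (2 6 10 5 11 4 3).
On a 7-cycle, f^7 is the identity, so f^88 = f^4 there (88 ≡ 4 mod 7).
Stepping 4 places around the cycle: 2 → 6 → 10 → 5 → 11.

11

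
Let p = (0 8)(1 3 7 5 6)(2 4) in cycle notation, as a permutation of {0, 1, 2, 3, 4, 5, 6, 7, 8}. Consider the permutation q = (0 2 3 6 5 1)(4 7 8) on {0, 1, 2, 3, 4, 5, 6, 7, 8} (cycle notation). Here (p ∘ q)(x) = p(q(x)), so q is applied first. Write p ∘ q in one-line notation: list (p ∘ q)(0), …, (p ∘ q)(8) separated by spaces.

4 8 7 1 5 3 6 0 2

(p ∘ q)(x) = p(q(x)). Computing each image: p(q(0)) = p(2) = 4, p(q(1)) = p(0) = 8, p(q(2)) = p(3) = 7, p(q(3)) = p(6) = 1, p(q(4)) = p(7) = 5, p(q(5)) = p(1) = 3, p(q(6)) = p(5) = 6, p(q(7)) = p(8) = 0, p(q(8)) = p(4) = 2.
Hence p ∘ q = [4 8 7 1 5 3 6 0 2].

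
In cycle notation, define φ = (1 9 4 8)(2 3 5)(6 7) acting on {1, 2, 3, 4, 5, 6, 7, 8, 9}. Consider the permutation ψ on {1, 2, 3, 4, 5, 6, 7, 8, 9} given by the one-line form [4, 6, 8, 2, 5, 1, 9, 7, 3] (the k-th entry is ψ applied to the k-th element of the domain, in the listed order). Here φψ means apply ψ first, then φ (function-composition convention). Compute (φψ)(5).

2

(φψ)(5) = φ(ψ(5)). ψ(5) = 5, then φ(5) = 2. So (φψ)(5) = 2.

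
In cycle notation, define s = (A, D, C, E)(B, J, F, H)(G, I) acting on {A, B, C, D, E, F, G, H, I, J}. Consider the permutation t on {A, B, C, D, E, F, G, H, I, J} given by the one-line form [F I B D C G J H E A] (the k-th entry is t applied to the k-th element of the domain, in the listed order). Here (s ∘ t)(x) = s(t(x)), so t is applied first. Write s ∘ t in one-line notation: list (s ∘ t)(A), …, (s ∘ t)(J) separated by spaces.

H G J C E I F B A D

Chase each element through t then s: A → F → H; B → I → G; C → B → J; D → D → C; E → C → E; F → G → I; G → J → F; H → H → B; I → E → A; J → A → D.
So s ∘ t in one-line form is H G J C E I F B A D.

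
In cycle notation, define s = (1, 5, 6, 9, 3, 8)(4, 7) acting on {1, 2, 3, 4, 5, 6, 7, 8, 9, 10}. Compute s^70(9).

5

9 lies in the 6-cycle (1, 5, 6, 9, 3, 8).
On a 6-cycle, s^6 is the identity, so s^70 = s^4 there (70 ≡ 4 mod 6).
Stepping 4 places around the cycle: 9 → 3 → 8 → 1 → 5.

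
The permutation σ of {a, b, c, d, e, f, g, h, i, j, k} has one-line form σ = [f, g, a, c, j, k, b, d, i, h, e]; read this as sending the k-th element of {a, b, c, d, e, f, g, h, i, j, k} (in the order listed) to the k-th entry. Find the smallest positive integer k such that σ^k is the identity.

8

Writing σ as disjoint cycles, the cycle lengths are 8, 2, 1.
The order is lcm(8, 2) = 8.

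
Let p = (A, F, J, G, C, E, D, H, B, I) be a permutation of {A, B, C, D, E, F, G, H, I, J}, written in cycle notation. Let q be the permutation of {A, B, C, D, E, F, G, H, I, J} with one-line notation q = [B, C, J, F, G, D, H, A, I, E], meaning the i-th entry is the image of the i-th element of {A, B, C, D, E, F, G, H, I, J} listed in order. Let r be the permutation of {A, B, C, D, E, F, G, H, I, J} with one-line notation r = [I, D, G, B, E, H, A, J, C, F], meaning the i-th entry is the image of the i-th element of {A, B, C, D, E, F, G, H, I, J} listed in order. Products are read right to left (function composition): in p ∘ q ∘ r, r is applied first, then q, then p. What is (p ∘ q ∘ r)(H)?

D

Chase H: r(H) = J; q(J) = E; p(E) = D. Hence (p ∘ q ∘ r)(H) = D.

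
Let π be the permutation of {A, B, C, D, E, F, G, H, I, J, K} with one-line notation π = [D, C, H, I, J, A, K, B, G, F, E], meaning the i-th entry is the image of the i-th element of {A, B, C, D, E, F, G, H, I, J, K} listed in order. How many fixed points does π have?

No element satisfies π(x) = x, so there are 0 fixed points.

0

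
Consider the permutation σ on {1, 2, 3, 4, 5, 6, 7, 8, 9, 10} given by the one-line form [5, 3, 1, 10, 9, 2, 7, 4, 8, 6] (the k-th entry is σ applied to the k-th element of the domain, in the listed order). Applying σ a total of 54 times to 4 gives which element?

4

Tracing 4 → 10 → … returns to 4 after 9 steps, so 4 lies in a 9-cycle (1, 5, 9, 8, 4, 10, 6, 2, 3).
Since the cycle has length 9, σ^54 acts on it the same as σ^0 (54 mod 9 = 0).
So σ^54(4) = 4.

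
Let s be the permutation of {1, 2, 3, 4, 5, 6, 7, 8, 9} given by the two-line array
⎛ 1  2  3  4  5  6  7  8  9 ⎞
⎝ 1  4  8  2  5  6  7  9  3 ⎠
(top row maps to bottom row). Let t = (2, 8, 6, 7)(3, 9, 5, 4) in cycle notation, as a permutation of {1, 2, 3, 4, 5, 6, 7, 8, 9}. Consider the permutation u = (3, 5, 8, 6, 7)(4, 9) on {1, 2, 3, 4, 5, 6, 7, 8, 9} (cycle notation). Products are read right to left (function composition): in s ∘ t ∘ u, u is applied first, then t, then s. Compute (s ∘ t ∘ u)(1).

1

Apply the permutations in order: u(1) = 1, then t(1) = 1, then s(1) = 1. So (s ∘ t ∘ u)(1) = 1.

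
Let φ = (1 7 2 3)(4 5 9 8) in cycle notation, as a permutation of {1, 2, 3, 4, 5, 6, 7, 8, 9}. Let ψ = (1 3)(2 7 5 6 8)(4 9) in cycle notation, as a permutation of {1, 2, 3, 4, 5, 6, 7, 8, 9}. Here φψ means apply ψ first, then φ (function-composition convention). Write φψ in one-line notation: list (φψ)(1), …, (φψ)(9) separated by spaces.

(φψ)(x) = φ(ψ(x)). Computing each image: φ(ψ(1)) = φ(3) = 1, φ(ψ(2)) = φ(7) = 2, φ(ψ(3)) = φ(1) = 7, φ(ψ(4)) = φ(9) = 8, φ(ψ(5)) = φ(6) = 6, φ(ψ(6)) = φ(8) = 4, φ(ψ(7)) = φ(5) = 9, φ(ψ(8)) = φ(2) = 3, φ(ψ(9)) = φ(4) = 5.
Hence φψ = [1 2 7 8 6 4 9 3 5].

1 2 7 8 6 4 9 3 5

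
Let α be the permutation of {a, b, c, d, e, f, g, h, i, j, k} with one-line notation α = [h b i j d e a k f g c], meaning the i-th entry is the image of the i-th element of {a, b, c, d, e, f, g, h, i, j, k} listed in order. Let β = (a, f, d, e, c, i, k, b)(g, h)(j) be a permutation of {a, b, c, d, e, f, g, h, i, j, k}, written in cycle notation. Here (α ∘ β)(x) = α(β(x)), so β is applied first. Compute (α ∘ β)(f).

j

First apply β: β(f) = d, then α(d) = j. Thus (α ∘ β)(f) = j.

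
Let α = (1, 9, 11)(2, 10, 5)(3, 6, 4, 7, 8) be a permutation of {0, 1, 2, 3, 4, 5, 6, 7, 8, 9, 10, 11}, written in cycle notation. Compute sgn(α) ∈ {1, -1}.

1

The cycle lengths are 5, 3, 3, 1.
A cycle of length ℓ contributes ℓ−1 transpositions, so α is a product of 4 + 2 + 2 = 8 transpositions — even.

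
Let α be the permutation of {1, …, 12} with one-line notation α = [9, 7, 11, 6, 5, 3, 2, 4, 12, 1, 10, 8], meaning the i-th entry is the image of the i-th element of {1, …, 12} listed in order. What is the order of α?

18

Decomposing into disjoint cycles gives cycle lengths 9, 2, 1.
The order of α is the least common multiple of its cycle lengths: lcm(9, 2) = 18.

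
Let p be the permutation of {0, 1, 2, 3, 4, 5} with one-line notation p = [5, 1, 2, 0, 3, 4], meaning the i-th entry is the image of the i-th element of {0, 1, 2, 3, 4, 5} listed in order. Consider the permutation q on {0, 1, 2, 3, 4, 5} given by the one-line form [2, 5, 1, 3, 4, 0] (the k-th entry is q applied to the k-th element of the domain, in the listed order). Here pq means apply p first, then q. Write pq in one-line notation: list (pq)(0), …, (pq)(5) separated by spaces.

For each element, apply p then q: 0 → 5 → 0; 1 → 1 → 5; 2 → 2 → 1; 3 → 0 → 2; 4 → 3 → 3; 5 → 4 → 4.
So pq in one-line form is 0 5 1 2 3 4.

0 5 1 2 3 4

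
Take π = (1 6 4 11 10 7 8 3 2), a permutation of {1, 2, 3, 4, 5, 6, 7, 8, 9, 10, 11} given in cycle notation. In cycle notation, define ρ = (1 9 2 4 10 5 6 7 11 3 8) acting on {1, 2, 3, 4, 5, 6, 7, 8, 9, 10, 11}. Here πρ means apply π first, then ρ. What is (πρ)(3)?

π(3) = 2, then ρ(2) = 4; composing gives (πρ)(3) = 4.

4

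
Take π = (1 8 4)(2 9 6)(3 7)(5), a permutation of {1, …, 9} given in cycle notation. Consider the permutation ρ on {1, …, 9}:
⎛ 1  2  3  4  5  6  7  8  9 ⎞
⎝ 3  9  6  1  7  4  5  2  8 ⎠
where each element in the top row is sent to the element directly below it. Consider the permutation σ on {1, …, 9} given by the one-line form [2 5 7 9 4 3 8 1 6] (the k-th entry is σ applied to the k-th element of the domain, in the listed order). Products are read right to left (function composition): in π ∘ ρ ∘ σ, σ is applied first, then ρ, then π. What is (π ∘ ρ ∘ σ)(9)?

Apply the permutations in order: σ(9) = 6, then ρ(6) = 4, then π(4) = 1. So (π ∘ ρ ∘ σ)(9) = 1.

1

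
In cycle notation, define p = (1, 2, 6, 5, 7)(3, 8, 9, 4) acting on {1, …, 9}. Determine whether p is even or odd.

The cycle lengths are 5, 4.
A cycle is odd iff its length is even; p has 1 even-length cycle, so sgn(p) = (−1)^1 and p is odd.

odd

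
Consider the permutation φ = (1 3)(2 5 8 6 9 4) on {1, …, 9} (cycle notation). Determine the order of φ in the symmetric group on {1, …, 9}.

6

The cycle type of φ is (6, 2, 1).
Since disjoint cycles commute, ord(φ) = lcm(6, 2) = 6.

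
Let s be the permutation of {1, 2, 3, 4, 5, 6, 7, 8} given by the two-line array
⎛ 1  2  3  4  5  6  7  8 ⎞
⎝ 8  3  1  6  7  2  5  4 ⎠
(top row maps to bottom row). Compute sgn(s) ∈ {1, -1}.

In disjoint-cycle form the cycle lengths are 6, 2.
A cycle of length ℓ contributes ℓ−1 transpositions, so s is a product of 5 + 1 = 6 transpositions — even.

1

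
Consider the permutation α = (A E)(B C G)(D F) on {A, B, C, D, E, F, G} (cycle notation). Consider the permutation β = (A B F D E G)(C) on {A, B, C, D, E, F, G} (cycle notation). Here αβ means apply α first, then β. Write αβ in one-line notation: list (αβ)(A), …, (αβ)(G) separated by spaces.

G C A D B E F

Chase each element through α then β: A → E → G; B → C → C; C → G → A; D → F → D; E → A → B; F → D → E; G → B → F.
So αβ in one-line form is G C A D B E F.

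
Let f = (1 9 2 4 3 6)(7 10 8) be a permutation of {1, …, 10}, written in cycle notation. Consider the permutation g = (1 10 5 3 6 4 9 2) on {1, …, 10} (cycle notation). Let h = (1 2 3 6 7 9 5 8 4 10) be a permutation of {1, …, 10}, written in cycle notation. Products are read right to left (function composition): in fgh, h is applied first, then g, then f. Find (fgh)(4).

5

(fgh)(4) = f(g(h(4))). h(4) = 10, then g(10) = 5, then f(5) = 5, so the result is 5.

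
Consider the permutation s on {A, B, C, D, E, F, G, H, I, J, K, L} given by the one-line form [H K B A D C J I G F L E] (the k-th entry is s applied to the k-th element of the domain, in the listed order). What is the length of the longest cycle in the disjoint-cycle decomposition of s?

Decomposing into disjoint cycles gives (A H I G J F C B K L E D); the longest has length 12.

12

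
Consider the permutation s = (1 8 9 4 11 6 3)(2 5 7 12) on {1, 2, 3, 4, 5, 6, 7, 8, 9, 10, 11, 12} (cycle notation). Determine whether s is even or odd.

The cycle lengths are 7, 4, 1.
A cycle of length ℓ contributes ℓ−1 transpositions, so s is a product of 6 + 3 = 9 transpositions — odd.

odd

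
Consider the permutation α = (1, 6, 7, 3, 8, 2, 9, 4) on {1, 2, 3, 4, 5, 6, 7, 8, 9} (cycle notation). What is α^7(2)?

8

2 lies in the 8-cycle (1, 6, 7, 3, 8, 2, 9, 4).
Stepping 7 places around the cycle: 2 → 9 → 4 → 1 → 6 → 7 → 3 → 8.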